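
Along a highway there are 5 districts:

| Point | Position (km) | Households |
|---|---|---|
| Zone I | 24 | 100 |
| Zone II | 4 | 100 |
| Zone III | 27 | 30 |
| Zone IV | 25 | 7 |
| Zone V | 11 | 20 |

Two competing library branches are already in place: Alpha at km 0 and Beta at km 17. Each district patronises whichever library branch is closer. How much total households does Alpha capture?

100

The indifferent point is the midpoint (0+17)/2 = 8.5; districts left of it (closer to Alpha at 0) go to Alpha, those right go to Beta.
  Zone II at 4 (w=100) → Alpha
  Zone V at 11 (w=20) → Beta
  Zone I at 24 (w=100) → Beta
  Zone IV at 25 (w=7) → Beta
  Zone III at 27 (w=30) → Beta
Alpha captures 100; Beta captures 157.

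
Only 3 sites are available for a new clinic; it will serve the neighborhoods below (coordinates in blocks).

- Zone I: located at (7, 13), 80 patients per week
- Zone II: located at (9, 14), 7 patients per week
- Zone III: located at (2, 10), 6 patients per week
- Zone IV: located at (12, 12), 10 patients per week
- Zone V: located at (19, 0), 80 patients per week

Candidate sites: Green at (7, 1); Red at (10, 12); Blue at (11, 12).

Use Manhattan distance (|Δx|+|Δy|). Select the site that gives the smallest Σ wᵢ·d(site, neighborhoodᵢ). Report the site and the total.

Total weighted distance at each candidate:
  Green (7, 1): total = 2349
  Red (10, 12): total = 2101
  Blue (11, 12): total = 2104
Minimum is at Red with total 2101 blocks.

Red, total 2101 blocks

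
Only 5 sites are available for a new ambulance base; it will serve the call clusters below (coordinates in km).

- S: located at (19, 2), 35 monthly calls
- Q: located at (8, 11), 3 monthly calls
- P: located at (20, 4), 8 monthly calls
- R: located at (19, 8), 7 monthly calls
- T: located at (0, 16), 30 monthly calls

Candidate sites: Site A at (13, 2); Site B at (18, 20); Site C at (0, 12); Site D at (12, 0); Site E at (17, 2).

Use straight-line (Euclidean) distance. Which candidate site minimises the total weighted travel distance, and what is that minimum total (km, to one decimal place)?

Total weighted distance at each candidate:
  Site A (13, 2): total = 931.7
  Site B (18, 20): total = 1437.8
  Site C (0, 12): total = 1203.9
  Site D (12, 0): total = 1035.9
  Site E (17, 2): total = 842.0
Minimum is at Site E with total 842.0 km.

Site E, total 842.0 km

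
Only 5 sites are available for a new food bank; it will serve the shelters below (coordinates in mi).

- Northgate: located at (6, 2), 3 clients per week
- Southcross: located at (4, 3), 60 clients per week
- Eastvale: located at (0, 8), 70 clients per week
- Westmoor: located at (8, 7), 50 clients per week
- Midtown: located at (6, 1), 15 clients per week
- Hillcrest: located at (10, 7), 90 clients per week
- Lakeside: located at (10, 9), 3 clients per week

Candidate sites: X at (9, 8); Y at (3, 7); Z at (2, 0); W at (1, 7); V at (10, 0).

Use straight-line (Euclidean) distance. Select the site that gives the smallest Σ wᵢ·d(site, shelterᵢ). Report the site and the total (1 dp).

Total weighted distance at each candidate:
  X (9, 8): total = 1390.9
  Y (3, 7): total = 1488.7
  Z (2, 0): total = 2322.6
  W (1, 7): total = 1725.0
  V (10, 0): total = 2395.2
Minimum is at X with total 1390.9 mi.

X, total 1390.9 mi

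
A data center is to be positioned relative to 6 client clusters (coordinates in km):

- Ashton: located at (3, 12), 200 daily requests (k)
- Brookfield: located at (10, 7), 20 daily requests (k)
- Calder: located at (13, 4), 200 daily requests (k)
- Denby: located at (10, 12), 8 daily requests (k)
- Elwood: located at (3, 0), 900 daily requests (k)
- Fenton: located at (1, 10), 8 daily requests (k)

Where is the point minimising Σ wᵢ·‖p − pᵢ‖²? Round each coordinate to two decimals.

The minimiser of Σwᵢ‖p−pᵢ‖² is the weighted centroid p* = (Σwᵢpᵢ)/(Σwᵢ).
Σwᵢ = 1336.
Σwᵢxᵢ = 200·3 + 20·10 + 200·13 + 8·10 + 900·3 + 8·1 = 6188.
Σwᵢyᵢ = 200·12 + 20·7 + 200·4 + 8·12 + 900·0 + 8·10 = 3516.
x* = 6188/1336 = 4.63, y* = 3516/1336 = 2.63.

(4.63, 2.63)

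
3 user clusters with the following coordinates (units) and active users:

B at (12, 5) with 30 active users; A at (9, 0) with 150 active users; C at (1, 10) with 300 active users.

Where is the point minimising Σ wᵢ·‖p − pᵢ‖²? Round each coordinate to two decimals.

The minimiser of Σwᵢ‖p−pᵢ‖² is the weighted centroid p* = (Σwᵢpᵢ)/(Σwᵢ).
Σwᵢ = 480.
Σwᵢxᵢ = 30·12 + 150·9 + 300·1 = 2010.
Σwᵢyᵢ = 30·5 + 150·0 + 300·10 = 3150.
x* = 2010/480 = 4.19, y* = 3150/480 = 6.56.

(4.19, 6.56)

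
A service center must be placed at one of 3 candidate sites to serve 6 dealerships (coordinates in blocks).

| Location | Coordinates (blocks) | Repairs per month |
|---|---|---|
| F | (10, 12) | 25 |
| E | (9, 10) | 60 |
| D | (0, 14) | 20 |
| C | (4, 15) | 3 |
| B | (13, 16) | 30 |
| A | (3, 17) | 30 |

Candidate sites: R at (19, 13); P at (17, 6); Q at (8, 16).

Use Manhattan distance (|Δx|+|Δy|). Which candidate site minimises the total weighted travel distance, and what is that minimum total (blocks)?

Total weighted distance at each candidate:
  R (19, 13): total = 2351
  P (17, 6): total = 2781
  Q (8, 16): total = 1115
Minimum is at Q with total 1115 blocks.

Q, total 1115 blocks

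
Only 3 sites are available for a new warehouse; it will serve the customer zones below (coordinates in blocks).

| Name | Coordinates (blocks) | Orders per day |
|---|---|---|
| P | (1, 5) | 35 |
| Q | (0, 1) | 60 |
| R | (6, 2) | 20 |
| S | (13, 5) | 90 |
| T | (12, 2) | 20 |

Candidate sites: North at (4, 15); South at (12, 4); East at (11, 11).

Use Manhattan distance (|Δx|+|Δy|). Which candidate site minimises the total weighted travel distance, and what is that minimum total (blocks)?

South, total 1700 blocks

Total weighted distance at each candidate:
  North (4, 15): total = 3965
  South (12, 4): total = 1700
  East (11, 11): total = 3020
Minimum is at South with total 1700 blocks.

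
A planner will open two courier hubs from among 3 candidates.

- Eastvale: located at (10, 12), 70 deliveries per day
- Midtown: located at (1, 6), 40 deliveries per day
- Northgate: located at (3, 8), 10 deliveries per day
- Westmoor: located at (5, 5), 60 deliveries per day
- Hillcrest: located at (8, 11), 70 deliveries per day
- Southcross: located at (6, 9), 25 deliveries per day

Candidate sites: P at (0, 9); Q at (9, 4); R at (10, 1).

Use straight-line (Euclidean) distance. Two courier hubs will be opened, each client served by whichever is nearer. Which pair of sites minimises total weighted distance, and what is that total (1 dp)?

Evaluate every pair (each demand assigned to the nearer of the two):
  {P, Q}: total = 1610.6
  {Q, R}: total = 1854.5
  {P, R}: total = 2000.4
Best pair: {P, Q} with total 1610.6.

{P, Q}, total 1610.6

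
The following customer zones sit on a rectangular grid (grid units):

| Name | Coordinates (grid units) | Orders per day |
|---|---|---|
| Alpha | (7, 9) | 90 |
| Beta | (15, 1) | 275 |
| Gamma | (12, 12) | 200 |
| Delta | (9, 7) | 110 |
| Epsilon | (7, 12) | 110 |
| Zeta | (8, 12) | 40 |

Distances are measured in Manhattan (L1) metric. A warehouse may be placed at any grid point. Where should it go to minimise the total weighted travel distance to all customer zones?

(12, 9)

Manhattan distance separates: Σwᵢ(|x−xᵢ|+|y−yᵢ|) = Σwᵢ|x−xᵢ| + Σwᵢ|y−yᵢ|, so x and y are optimised independently as 1-D weighted medians.
Total weight W = 825; half = 412.5.
x-coordinate, sorted with cumulative weight:
  x=7 (Alpha, w=90) cum 90
  x=7 (Epsilon, w=110) cum 200
  x=8 (Zeta, w=40) cum 240
  x=9 (Delta, w=110) cum 350
  x=12 (Gamma, w=200) cum 550  ← median
  x=15 (Beta, w=275) cum 825
⇒ x* = 12
y-coordinate, sorted with cumulative weight:
  y=1 (Beta, w=275) cum 275
  y=7 (Delta, w=110) cum 385
  y=9 (Alpha, w=90) cum 475  ← median
  y=12 (Gamma, w=200) cum 675
  y=12 (Epsilon, w=110) cum 785
  y=12 (Zeta, w=40) cum 825
⇒ y* = 9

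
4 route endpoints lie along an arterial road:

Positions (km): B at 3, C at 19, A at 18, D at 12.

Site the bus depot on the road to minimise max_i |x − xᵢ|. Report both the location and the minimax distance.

location 11, max distance 8

The 1-center on a line is the midpoint of the two extreme points: leftmost at 3, rightmost at 19.
Optimal location = (3 + 19)/2 = 11; maximum distance = (19 − 3)/2 = 8.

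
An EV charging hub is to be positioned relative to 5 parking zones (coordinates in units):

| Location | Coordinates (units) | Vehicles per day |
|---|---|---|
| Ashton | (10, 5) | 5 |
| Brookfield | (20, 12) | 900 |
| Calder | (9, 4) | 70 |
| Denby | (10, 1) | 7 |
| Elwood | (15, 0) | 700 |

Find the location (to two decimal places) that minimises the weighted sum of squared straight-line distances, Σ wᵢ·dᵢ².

The minimiser of Σwᵢ‖p−pᵢ‖² is the weighted centroid p* = (Σwᵢpᵢ)/(Σwᵢ).
Σwᵢ = 1682.
Σwᵢxᵢ = 5·10 + 900·20 + 70·9 + 7·10 + 700·15 = 29250.
Σwᵢyᵢ = 5·5 + 900·12 + 70·4 + 7·1 + 700·0 = 11112.
x* = 29250/1682 = 17.39, y* = 11112/1682 = 6.61.

(17.39, 6.61)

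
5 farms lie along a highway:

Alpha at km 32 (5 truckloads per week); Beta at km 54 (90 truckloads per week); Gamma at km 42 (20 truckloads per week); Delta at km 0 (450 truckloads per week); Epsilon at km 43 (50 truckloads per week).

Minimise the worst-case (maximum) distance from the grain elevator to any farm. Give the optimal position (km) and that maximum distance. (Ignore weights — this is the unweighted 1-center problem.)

location 27, max distance 27

The 1-center on a line is the midpoint of the two extreme points: leftmost at 0, rightmost at 54.
Optimal location = (0 + 54)/2 = 27; maximum distance = (54 − 0)/2 = 27.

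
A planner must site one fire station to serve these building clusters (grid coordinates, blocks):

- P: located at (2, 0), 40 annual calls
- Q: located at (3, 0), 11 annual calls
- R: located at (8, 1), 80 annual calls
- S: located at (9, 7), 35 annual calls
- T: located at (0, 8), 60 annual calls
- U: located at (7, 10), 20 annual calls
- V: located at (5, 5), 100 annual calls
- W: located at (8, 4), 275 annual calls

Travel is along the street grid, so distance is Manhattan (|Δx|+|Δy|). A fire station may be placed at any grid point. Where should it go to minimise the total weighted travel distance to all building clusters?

(8, 4)

Manhattan distance separates: Σwᵢ(|x−xᵢ|+|y−yᵢ|) = Σwᵢ|x−xᵢ| + Σwᵢ|y−yᵢ|, so x and y are optimised independently as 1-D weighted medians.
Total weight W = 621; half = 310.5.
x-coordinate, sorted with cumulative weight:
  x=0 (T, w=60) cum 60
  x=2 (P, w=40) cum 100
  x=3 (Q, w=11) cum 111
  x=5 (V, w=100) cum 211
  x=7 (U, w=20) cum 231
  x=8 (R, w=80) cum 311  ← median
  x=8 (W, w=275) cum 586
  x=9 (S, w=35) cum 621
⇒ x* = 8
y-coordinate, sorted with cumulative weight:
  y=0 (P, w=40) cum 40
  y=0 (Q, w=11) cum 51
  y=1 (R, w=80) cum 131
  y=4 (W, w=275) cum 406  ← median
  y=5 (V, w=100) cum 506
  y=7 (S, w=35) cum 541
  y=8 (T, w=60) cum 601
  y=10 (U, w=20) cum 621
⇒ y* = 4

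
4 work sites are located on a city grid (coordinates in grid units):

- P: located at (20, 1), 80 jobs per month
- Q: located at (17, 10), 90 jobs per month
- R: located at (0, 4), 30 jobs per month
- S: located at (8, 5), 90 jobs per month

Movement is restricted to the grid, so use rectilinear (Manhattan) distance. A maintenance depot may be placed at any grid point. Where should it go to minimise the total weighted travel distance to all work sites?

(17, 5)

Manhattan distance separates: Σwᵢ(|x−xᵢ|+|y−yᵢ|) = Σwᵢ|x−xᵢ| + Σwᵢ|y−yᵢ|, so x and y are optimised independently as 1-D weighted medians.
Total weight W = 290; half = 145.
x-coordinate, sorted with cumulative weight:
  x=0 (R, w=30) cum 30
  x=8 (S, w=90) cum 120
  x=17 (Q, w=90) cum 210  ← median
  x=20 (P, w=80) cum 290
⇒ x* = 17
y-coordinate, sorted with cumulative weight:
  y=1 (P, w=80) cum 80
  y=4 (R, w=30) cum 110
  y=5 (S, w=90) cum 200  ← median
  y=10 (Q, w=90) cum 290
⇒ y* = 5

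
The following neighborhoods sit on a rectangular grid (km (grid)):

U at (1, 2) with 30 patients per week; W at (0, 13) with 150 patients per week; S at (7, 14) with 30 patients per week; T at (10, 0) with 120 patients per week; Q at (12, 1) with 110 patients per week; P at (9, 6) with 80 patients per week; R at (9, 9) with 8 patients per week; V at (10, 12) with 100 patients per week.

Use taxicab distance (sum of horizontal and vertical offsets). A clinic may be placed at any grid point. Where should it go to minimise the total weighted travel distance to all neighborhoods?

(10, 6)

Manhattan distance separates: Σwᵢ(|x−xᵢ|+|y−yᵢ|) = Σwᵢ|x−xᵢ| + Σwᵢ|y−yᵢ|, so x and y are optimised independently as 1-D weighted medians.
Total weight W = 628; half = 314.
x-coordinate, sorted with cumulative weight:
  x=0 (W, w=150) cum 150
  x=1 (U, w=30) cum 180
  x=7 (S, w=30) cum 210
  x=9 (P, w=80) cum 290
  x=9 (R, w=8) cum 298
  x=10 (T, w=120) cum 418  ← median
  x=10 (V, w=100) cum 518
  x=12 (Q, w=110) cum 628
⇒ x* = 10
y-coordinate, sorted with cumulative weight:
  y=0 (T, w=120) cum 120
  y=1 (Q, w=110) cum 230
  y=2 (U, w=30) cum 260
  y=6 (P, w=80) cum 340  ← median
  y=9 (R, w=8) cum 348
  y=12 (V, w=100) cum 448
  y=13 (W, w=150) cum 598
  y=14 (S, w=30) cum 628
⇒ y* = 6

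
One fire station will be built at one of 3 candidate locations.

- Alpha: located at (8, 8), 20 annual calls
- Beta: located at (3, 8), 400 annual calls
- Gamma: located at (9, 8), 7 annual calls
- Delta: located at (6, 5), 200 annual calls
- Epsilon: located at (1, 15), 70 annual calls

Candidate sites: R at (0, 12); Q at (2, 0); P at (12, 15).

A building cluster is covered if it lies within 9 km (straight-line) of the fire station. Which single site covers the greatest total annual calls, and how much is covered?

Coverage radius r = 9 km; a point is covered iff (Δx)²+(Δy)² ≤ 9² = 81.
  R (0, 12): covers {Alpha, Beta, Epsilon} → 490
  Q (2, 0): covers {Beta, Delta} → 600
  P (12, 15): covers {Alpha, Gamma} → 27
Maximum coverage at Q: 600 annual calls.

Q, covering 600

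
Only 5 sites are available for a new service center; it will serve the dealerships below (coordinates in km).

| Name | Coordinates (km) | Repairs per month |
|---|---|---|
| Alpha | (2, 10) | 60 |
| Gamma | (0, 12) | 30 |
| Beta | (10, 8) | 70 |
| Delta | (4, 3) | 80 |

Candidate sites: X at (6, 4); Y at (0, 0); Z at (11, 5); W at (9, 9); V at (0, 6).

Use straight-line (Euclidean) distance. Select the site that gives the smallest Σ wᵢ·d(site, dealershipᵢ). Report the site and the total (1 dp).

Total weighted distance at each candidate:
  X (6, 4): total = 1307.5
  Y (0, 0): total = 2268.3
  Z (11, 5): total = 1812.7
  W (9, 9): total = 1432.7
  V (0, 6): total = 1562.2
Minimum is at X with total 1307.5 km.

X, total 1307.5 km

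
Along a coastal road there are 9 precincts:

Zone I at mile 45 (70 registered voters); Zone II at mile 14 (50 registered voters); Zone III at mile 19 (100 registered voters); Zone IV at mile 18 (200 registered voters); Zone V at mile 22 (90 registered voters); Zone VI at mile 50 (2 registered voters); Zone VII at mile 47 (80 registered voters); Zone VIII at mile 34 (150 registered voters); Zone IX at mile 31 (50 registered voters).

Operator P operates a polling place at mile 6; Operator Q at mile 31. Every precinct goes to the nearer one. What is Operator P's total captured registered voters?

The indifferent point is the midpoint (6+31)/2 = 18.5; precincts left of it (closer to Operator P at 6) go to Operator P, those right go to Operator Q.
  Zone II at 14 (w=50) → Operator P
  Zone IV at 18 (w=200) → Operator P
  Zone III at 19 (w=100) → Operator Q
  Zone V at 22 (w=90) → Operator Q
  Zone IX at 31 (w=50) → Operator Q
  Zone VIII at 34 (w=150) → Operator Q
  Zone I at 45 (w=70) → Operator Q
  Zone VII at 47 (w=80) → Operator Q
  Zone VI at 50 (w=2) → Operator Q
Operator P captures 250; Operator Q captures 542.

250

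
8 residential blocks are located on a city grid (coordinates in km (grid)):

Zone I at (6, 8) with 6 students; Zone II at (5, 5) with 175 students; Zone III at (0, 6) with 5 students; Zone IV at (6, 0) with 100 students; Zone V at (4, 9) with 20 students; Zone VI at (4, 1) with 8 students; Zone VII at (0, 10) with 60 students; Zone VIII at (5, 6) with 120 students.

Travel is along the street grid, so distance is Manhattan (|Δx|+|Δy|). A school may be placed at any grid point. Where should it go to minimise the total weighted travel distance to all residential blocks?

(5, 5)

Manhattan distance separates: Σwᵢ(|x−xᵢ|+|y−yᵢ|) = Σwᵢ|x−xᵢ| + Σwᵢ|y−yᵢ|, so x and y are optimised independently as 1-D weighted medians.
Total weight W = 494; half = 247.
x-coordinate, sorted with cumulative weight:
  x=0 (Zone III, w=5) cum 5
  x=0 (Zone VII, w=60) cum 65
  x=4 (Zone V, w=20) cum 85
  x=4 (Zone VI, w=8) cum 93
  x=5 (Zone II, w=175) cum 268  ← median
  x=5 (Zone VIII, w=120) cum 388
  x=6 (Zone I, w=6) cum 394
  x=6 (Zone IV, w=100) cum 494
⇒ x* = 5
y-coordinate, sorted with cumulative weight:
  y=0 (Zone IV, w=100) cum 100
  y=1 (Zone VI, w=8) cum 108
  y=5 (Zone II, w=175) cum 283  ← median
  y=6 (Zone III, w=5) cum 288
  y=6 (Zone VIII, w=120) cum 408
  y=8 (Zone I, w=6) cum 414
  y=9 (Zone V, w=20) cum 434
  y=10 (Zone VII, w=60) cum 494
⇒ y* = 5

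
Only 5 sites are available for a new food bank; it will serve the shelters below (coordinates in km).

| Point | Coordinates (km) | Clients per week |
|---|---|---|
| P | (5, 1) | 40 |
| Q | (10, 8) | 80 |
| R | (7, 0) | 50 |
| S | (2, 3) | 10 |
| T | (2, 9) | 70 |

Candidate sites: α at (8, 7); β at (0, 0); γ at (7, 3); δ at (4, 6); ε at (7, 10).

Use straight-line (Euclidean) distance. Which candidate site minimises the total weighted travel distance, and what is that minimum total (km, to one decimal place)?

α, total 1315.6 km

Total weighted distance at each candidate:
  α (8, 7): total = 1315.6
  β (0, 0): total = 2259.9
  γ (7, 3): total = 1326.3
  δ (4, 6): total = 1333.8
  ε (7, 10): total = 1600.2
Minimum is at α with total 1315.6 km.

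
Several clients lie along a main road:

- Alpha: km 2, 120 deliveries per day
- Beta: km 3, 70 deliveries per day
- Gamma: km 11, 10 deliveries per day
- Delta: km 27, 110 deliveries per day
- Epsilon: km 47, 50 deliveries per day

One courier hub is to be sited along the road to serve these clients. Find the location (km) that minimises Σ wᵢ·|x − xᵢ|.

x = 3

For a sum of weighted absolute distances on a line, the optimum is the weighted median (not the mean). Total weight W = 360; half-weight = 180.
Sort by position and accumulate weight:
  km 2 (Alpha, w=120) → cum 120
  km 3 (Beta, w=70) → cum 190  ≥ 180 → median here
  km 11 (Gamma, w=10) → cum 200
  km 27 (Delta, w=110) → cum 310
  km 47 (Epsilon, w=50) → cum 360
Optimal location: km 3.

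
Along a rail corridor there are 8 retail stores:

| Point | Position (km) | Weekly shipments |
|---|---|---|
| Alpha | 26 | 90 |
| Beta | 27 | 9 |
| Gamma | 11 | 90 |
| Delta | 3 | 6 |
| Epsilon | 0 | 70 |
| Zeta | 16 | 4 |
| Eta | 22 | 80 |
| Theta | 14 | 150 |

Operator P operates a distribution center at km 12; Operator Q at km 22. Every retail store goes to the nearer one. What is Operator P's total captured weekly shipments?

320

The indifferent point is the midpoint (12+22)/2 = 17; retail stores left of it (closer to Operator P at 12) go to Operator P, those right go to Operator Q.
  Epsilon at 0 (w=70) → Operator P
  Delta at 3 (w=6) → Operator P
  Gamma at 11 (w=90) → Operator P
  Theta at 14 (w=150) → Operator P
  Zeta at 16 (w=4) → Operator P
  Eta at 22 (w=80) → Operator Q
  Alpha at 26 (w=90) → Operator Q
  Beta at 27 (w=9) → Operator Q
Operator P captures 320; Operator Q captures 179.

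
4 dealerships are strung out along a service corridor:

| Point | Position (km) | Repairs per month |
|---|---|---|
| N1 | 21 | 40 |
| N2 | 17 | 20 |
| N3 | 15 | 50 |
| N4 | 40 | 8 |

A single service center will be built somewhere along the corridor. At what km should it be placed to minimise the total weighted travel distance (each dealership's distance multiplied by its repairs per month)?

For a sum of weighted absolute distances on a line, the optimum is the weighted median (not the mean). Total weight W = 118; half-weight = 59.
Sort by position and accumulate weight:
  km 15 (N3, w=50) → cum 50
  km 17 (N2, w=20) → cum 70  ≥ 59 → median here
  km 21 (N1, w=40) → cum 110
  km 40 (N4, w=8) → cum 118
Optimal location: km 17.

x = 17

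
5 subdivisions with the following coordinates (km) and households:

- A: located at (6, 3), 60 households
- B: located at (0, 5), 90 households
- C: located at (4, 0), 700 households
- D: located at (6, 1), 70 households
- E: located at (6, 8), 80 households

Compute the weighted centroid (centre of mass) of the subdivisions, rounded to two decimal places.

The minimiser of Σwᵢ‖p−pᵢ‖² is the weighted centroid p* = (Σwᵢpᵢ)/(Σwᵢ).
Σwᵢ = 1000.
Σwᵢxᵢ = 60·6 + 90·0 + 700·4 + 70·6 + 80·6 = 4060.
Σwᵢyᵢ = 60·3 + 90·5 + 700·0 + 70·1 + 80·8 = 1340.
x* = 4060/1000 = 4.06, y* = 1340/1000 = 1.34.

(4.06, 1.34)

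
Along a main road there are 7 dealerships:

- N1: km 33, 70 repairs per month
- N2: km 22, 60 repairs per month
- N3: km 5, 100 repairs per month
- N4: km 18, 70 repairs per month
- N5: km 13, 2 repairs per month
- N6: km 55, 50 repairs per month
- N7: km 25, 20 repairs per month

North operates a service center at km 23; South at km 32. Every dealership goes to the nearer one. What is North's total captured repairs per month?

The indifferent point is the midpoint (23+32)/2 = 27.5; dealerships left of it (closer to North at 23) go to North, those right go to South.
  N3 at 5 (w=100) → North
  N5 at 13 (w=2) → North
  N4 at 18 (w=70) → North
  N2 at 22 (w=60) → North
  N7 at 25 (w=20) → North
  N1 at 33 (w=70) → South
  N6 at 55 (w=50) → South
North captures 252; South captures 120.

252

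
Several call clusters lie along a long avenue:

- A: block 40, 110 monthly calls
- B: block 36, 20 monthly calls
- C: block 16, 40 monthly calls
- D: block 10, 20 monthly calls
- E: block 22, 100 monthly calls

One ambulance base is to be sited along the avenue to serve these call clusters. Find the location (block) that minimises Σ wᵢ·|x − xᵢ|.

For a sum of weighted absolute distances on a line, the optimum is the weighted median (not the mean). Total weight W = 290; half-weight = 145.
Sort by position and accumulate weight:
  block 10 (D, w=20) → cum 20
  block 16 (C, w=40) → cum 60
  block 22 (E, w=100) → cum 160  ≥ 145 → median here
  block 36 (B, w=20) → cum 180
  block 40 (A, w=110) → cum 290
Optimal location: block 22.

x = 22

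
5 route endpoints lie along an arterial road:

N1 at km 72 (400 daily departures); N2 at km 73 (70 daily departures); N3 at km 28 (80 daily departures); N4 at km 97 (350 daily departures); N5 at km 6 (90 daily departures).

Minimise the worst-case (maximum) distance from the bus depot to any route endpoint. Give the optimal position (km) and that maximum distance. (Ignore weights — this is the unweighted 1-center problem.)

The 1-center on a line is the midpoint of the two extreme points: leftmost at 6, rightmost at 97.
Optimal location = (6 + 97)/2 = 51.5; maximum distance = (97 − 6)/2 = 45.5.

location 51.5, max distance 45.5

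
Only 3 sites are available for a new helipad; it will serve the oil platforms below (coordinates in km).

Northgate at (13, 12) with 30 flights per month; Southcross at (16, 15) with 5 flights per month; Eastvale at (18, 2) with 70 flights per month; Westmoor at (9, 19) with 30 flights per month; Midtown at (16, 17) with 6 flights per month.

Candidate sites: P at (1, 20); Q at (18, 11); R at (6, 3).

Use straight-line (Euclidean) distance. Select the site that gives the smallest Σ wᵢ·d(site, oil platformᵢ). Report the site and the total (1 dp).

Q, total 1204.5 km

Total weighted distance at each candidate:
  P (1, 20): total = 2578.5
  Q (18, 11): total = 1204.5
  R (6, 3): total = 1854.7
Minimum is at Q with total 1204.5 km.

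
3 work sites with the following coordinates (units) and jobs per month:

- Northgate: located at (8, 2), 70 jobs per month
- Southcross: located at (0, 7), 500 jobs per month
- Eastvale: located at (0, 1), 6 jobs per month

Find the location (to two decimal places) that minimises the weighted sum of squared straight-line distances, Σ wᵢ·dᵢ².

(0.97, 6.33)

The minimiser of Σwᵢ‖p−pᵢ‖² is the weighted centroid p* = (Σwᵢpᵢ)/(Σwᵢ).
Σwᵢ = 576.
Σwᵢxᵢ = 70·8 + 500·0 + 6·0 = 560.
Σwᵢyᵢ = 70·2 + 500·7 + 6·1 = 3646.
x* = 560/576 = 0.97, y* = 3646/576 = 6.33.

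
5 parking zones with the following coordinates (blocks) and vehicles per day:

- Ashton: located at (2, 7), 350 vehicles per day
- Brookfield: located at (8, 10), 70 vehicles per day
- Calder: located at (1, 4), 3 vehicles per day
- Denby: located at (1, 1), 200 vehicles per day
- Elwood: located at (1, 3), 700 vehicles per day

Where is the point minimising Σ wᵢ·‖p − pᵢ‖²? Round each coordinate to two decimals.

The minimiser of Σwᵢ‖p−pᵢ‖² is the weighted centroid p* = (Σwᵢpᵢ)/(Σwᵢ).
Σwᵢ = 1323.
Σwᵢxᵢ = 350·2 + 70·8 + 3·1 + 200·1 + 700·1 = 2163.
Σwᵢyᵢ = 350·7 + 70·10 + 3·4 + 200·1 + 700·3 = 5462.
x* = 2163/1323 = 1.63, y* = 5462/1323 = 4.13.

(1.63, 4.13)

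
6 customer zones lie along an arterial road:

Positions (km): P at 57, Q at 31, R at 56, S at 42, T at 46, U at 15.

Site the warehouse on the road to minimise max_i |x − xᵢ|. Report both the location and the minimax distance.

location 36, max distance 21

The 1-center on a line is the midpoint of the two extreme points: leftmost at 15, rightmost at 57.
Optimal location = (15 + 57)/2 = 36; maximum distance = (57 − 15)/2 = 21.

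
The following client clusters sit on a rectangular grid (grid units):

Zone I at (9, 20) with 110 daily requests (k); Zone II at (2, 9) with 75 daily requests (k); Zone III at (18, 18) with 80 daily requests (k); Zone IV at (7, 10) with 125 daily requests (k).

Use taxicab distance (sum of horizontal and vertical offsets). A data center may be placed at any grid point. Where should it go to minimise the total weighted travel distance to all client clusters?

Manhattan distance separates: Σwᵢ(|x−xᵢ|+|y−yᵢ|) = Σwᵢ|x−xᵢ| + Σwᵢ|y−yᵢ|, so x and y are optimised independently as 1-D weighted medians.
Total weight W = 390; half = 195.
x-coordinate, sorted with cumulative weight:
  x=2 (Zone II, w=75) cum 75
  x=7 (Zone IV, w=125) cum 200  ← median
  x=9 (Zone I, w=110) cum 310
  x=18 (Zone III, w=80) cum 390
⇒ x* = 7
y-coordinate, sorted with cumulative weight:
  y=9 (Zone II, w=75) cum 75
  y=10 (Zone IV, w=125) cum 200  ← median
  y=18 (Zone III, w=80) cum 280
  y=20 (Zone I, w=110) cum 390
⇒ y* = 10

(7, 10)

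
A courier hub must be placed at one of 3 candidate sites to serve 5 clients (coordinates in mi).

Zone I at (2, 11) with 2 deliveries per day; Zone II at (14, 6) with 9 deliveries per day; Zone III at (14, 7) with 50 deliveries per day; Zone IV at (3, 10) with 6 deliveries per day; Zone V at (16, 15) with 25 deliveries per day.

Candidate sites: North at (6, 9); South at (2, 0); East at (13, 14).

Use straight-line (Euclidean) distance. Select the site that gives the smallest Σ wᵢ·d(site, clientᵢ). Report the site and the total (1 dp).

Total weighted distance at each candidate:
  North (6, 9): total = 808.7
  South (2, 0): total = 1410.6
  East (13, 14): total = 592.6
Minimum is at East with total 592.6 mi.

East, total 592.6 mi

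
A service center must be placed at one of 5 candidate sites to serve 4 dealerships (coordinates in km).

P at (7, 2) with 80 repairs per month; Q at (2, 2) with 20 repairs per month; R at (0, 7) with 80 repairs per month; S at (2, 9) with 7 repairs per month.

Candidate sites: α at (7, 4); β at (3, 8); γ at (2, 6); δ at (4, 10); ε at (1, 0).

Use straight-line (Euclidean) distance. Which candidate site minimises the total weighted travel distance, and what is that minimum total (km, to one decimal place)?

γ, total 792.1 km

Total weighted distance at each candidate:
  α (7, 4): total = 926.5
  β (3, 8): total = 961.4
  γ (2, 6): total = 792.1
  δ (4, 10): total = 1264.1
  ε (1, 0): total = 1179.8
Minimum is at γ with total 792.1 km.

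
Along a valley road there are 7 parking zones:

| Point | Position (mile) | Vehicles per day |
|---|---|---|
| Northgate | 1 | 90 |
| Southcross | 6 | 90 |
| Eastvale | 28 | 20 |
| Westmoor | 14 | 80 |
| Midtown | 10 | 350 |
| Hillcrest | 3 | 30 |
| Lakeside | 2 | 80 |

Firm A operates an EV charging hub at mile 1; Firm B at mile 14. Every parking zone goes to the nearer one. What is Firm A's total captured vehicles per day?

The indifferent point is the midpoint (1+14)/2 = 7.5; parking zones left of it (closer to Firm A at 1) go to Firm A, those right go to Firm B.
  Northgate at 1 (w=90) → Firm A
  Lakeside at 2 (w=80) → Firm A
  Hillcrest at 3 (w=30) → Firm A
  Southcross at 6 (w=90) → Firm A
  Midtown at 10 (w=350) → Firm B
  Westmoor at 14 (w=80) → Firm B
  Eastvale at 28 (w=20) → Firm B
Firm A captures 290; Firm B captures 450.

290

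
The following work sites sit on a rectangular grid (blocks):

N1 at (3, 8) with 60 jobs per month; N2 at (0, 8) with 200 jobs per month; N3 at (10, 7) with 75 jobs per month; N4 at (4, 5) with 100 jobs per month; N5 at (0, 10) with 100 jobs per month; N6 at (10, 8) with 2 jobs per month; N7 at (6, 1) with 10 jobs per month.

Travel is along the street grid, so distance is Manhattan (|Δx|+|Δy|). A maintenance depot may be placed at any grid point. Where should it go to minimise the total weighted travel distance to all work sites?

Manhattan distance separates: Σwᵢ(|x−xᵢ|+|y−yᵢ|) = Σwᵢ|x−xᵢ| + Σwᵢ|y−yᵢ|, so x and y are optimised independently as 1-D weighted medians.
Total weight W = 547; half = 273.5.
x-coordinate, sorted with cumulative weight:
  x=0 (N2, w=200) cum 200
  x=0 (N5, w=100) cum 300  ← median
  x=3 (N1, w=60) cum 360
  x=4 (N4, w=100) cum 460
  x=6 (N7, w=10) cum 470
  x=10 (N3, w=75) cum 545
  x=10 (N6, w=2) cum 547
⇒ x* = 0
y-coordinate, sorted with cumulative weight:
  y=1 (N7, w=10) cum 10
  y=5 (N4, w=100) cum 110
  y=7 (N3, w=75) cum 185
  y=8 (N1, w=60) cum 245
  y=8 (N2, w=200) cum 445  ← median
  y=8 (N6, w=2) cum 447
  y=10 (N5, w=100) cum 547
⇒ y* = 8

(0, 8)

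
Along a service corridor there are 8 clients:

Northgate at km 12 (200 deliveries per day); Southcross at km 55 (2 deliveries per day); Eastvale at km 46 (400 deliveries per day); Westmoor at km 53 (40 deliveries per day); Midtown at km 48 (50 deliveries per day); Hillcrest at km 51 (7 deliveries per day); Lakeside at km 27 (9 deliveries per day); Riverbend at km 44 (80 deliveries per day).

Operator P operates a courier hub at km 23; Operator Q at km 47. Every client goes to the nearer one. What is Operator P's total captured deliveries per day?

The indifferent point is the midpoint (23+47)/2 = 35; clients left of it (closer to Operator P at 23) go to Operator P, those right go to Operator Q.
  Northgate at 12 (w=200) → Operator P
  Lakeside at 27 (w=9) → Operator P
  Riverbend at 44 (w=80) → Operator Q
  Eastvale at 46 (w=400) → Operator Q
  Midtown at 48 (w=50) → Operator Q
  Hillcrest at 51 (w=7) → Operator Q
  Westmoor at 53 (w=40) → Operator Q
  Southcross at 55 (w=2) → Operator Q
Operator P captures 209; Operator Q captures 579.

209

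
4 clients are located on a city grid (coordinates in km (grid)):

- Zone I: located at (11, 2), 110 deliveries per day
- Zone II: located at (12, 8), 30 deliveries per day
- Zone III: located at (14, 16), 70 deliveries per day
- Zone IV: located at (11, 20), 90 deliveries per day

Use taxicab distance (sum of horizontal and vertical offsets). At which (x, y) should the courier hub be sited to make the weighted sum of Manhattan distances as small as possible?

Manhattan distance separates: Σwᵢ(|x−xᵢ|+|y−yᵢ|) = Σwᵢ|x−xᵢ| + Σwᵢ|y−yᵢ|, so x and y are optimised independently as 1-D weighted medians.
Total weight W = 300; half = 150.
x-coordinate, sorted with cumulative weight:
  x=11 (Zone I, w=110) cum 110
  x=11 (Zone IV, w=90) cum 200  ← median
  x=12 (Zone II, w=30) cum 230
  x=14 (Zone III, w=70) cum 300
⇒ x* = 11
y-coordinate, sorted with cumulative weight:
  y=2 (Zone I, w=110) cum 110
  y=8 (Zone II, w=30) cum 140
  y=16 (Zone III, w=70) cum 210  ← median
  y=20 (Zone IV, w=90) cum 300
⇒ y* = 16

(11, 16)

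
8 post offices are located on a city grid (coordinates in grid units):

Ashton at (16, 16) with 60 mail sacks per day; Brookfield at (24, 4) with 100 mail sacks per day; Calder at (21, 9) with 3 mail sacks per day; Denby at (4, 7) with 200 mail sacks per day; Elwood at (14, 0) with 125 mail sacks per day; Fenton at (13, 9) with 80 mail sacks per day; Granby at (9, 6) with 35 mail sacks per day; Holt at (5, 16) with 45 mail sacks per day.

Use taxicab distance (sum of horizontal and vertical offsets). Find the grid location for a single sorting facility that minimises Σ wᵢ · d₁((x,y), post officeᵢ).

Manhattan distance separates: Σwᵢ(|x−xᵢ|+|y−yᵢ|) = Σwᵢ|x−xᵢ| + Σwᵢ|y−yᵢ|, so x and y are optimised independently as 1-D weighted medians.
Total weight W = 648; half = 324.
x-coordinate, sorted with cumulative weight:
  x=4 (Denby, w=200) cum 200
  x=5 (Holt, w=45) cum 245
  x=9 (Granby, w=35) cum 280
  x=13 (Fenton, w=80) cum 360  ← median
  x=14 (Elwood, w=125) cum 485
  x=16 (Ashton, w=60) cum 545
  x=21 (Calder, w=3) cum 548
  x=24 (Brookfield, w=100) cum 648
⇒ x* = 13
y-coordinate, sorted with cumulative weight:
  y=0 (Elwood, w=125) cum 125
  y=4 (Brookfield, w=100) cum 225
  y=6 (Granby, w=35) cum 260
  y=7 (Denby, w=200) cum 460  ← median
  y=9 (Calder, w=3) cum 463
  y=9 (Fenton, w=80) cum 543
  y=16 (Ashton, w=60) cum 603
  y=16 (Holt, w=45) cum 648
⇒ y* = 7

(13, 7)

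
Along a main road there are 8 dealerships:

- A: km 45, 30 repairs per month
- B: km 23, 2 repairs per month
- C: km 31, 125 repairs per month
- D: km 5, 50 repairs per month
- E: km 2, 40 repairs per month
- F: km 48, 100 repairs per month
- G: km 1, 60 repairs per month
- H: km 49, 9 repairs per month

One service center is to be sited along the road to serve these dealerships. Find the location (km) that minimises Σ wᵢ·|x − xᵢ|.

For a sum of weighted absolute distances on a line, the optimum is the weighted median (not the mean). Total weight W = 416; half-weight = 208.
Sort by position and accumulate weight:
  km 1 (G, w=60) → cum 60
  km 2 (E, w=40) → cum 100
  km 5 (D, w=50) → cum 150
  km 23 (B, w=2) → cum 152
  km 31 (C, w=125) → cum 277  ≥ 208 → median here
  km 45 (A, w=30) → cum 307
  km 48 (F, w=100) → cum 407
  km 49 (H, w=9) → cum 416
Optimal location: km 31.

x = 31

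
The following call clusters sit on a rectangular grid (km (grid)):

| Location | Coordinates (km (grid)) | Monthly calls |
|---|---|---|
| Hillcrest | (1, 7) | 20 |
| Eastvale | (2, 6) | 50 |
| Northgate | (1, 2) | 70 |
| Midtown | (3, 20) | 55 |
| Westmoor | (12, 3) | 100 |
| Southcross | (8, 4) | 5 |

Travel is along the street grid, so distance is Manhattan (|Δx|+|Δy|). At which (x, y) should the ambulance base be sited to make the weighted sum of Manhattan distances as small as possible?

Manhattan distance separates: Σwᵢ(|x−xᵢ|+|y−yᵢ|) = Σwᵢ|x−xᵢ| + Σwᵢ|y−yᵢ|, so x and y are optimised independently as 1-D weighted medians.
Total weight W = 300; half = 150.
x-coordinate, sorted with cumulative weight:
  x=1 (Hillcrest, w=20) cum 20
  x=1 (Northgate, w=70) cum 90
  x=2 (Eastvale, w=50) cum 140
  x=3 (Midtown, w=55) cum 195  ← median
  x=8 (Southcross, w=5) cum 200
  x=12 (Westmoor, w=100) cum 300
⇒ x* = 3
y-coordinate, sorted with cumulative weight:
  y=2 (Northgate, w=70) cum 70
  y=3 (Westmoor, w=100) cum 170  ← median
  y=4 (Southcross, w=5) cum 175
  y=6 (Eastvale, w=50) cum 225
  y=7 (Hillcrest, w=20) cum 245
  y=20 (Midtown, w=55) cum 300
⇒ y* = 3

(3, 3)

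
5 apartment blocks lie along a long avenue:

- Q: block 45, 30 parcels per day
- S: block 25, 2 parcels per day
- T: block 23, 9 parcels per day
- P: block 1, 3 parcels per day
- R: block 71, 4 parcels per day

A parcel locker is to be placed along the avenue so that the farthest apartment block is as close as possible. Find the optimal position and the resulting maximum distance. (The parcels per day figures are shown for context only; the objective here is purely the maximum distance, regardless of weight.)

The 1-center on a line is the midpoint of the two extreme points: leftmost at 1, rightmost at 71.
Optimal location = (1 + 71)/2 = 36; maximum distance = (71 − 1)/2 = 35.

location 36, max distance 35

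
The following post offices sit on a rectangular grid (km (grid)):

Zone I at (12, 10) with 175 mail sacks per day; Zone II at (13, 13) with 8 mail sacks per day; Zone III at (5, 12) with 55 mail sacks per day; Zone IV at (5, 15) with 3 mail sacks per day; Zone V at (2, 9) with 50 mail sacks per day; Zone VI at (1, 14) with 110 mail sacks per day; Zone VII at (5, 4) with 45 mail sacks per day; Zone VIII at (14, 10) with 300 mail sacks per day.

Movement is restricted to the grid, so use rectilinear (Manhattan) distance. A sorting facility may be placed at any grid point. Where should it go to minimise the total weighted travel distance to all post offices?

Manhattan distance separates: Σwᵢ(|x−xᵢ|+|y−yᵢ|) = Σwᵢ|x−xᵢ| + Σwᵢ|y−yᵢ|, so x and y are optimised independently as 1-D weighted medians.
Total weight W = 746; half = 373.
x-coordinate, sorted with cumulative weight:
  x=1 (Zone VI, w=110) cum 110
  x=2 (Zone V, w=50) cum 160
  x=5 (Zone III, w=55) cum 215
  x=5 (Zone IV, w=3) cum 218
  x=5 (Zone VII, w=45) cum 263
  x=12 (Zone I, w=175) cum 438  ← median
  x=13 (Zone II, w=8) cum 446
  x=14 (Zone VIII, w=300) cum 746
⇒ x* = 12
y-coordinate, sorted with cumulative weight:
  y=4 (Zone VII, w=45) cum 45
  y=9 (Zone V, w=50) cum 95
  y=10 (Zone I, w=175) cum 270
  y=10 (Zone VIII, w=300) cum 570  ← median
  y=12 (Zone III, w=55) cum 625
  y=13 (Zone II, w=8) cum 633
  y=14 (Zone VI, w=110) cum 743
  y=15 (Zone IV, w=3) cum 746
⇒ y* = 10

(12, 10)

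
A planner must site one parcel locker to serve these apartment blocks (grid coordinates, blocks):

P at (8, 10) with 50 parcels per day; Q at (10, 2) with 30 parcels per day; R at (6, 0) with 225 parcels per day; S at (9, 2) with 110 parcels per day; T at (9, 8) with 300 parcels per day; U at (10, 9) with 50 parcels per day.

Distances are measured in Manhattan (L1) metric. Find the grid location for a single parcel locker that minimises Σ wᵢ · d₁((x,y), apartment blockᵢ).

Manhattan distance separates: Σwᵢ(|x−xᵢ|+|y−yᵢ|) = Σwᵢ|x−xᵢ| + Σwᵢ|y−yᵢ|, so x and y are optimised independently as 1-D weighted medians.
Total weight W = 765; half = 382.5.
x-coordinate, sorted with cumulative weight:
  x=6 (R, w=225) cum 225
  x=8 (P, w=50) cum 275
  x=9 (S, w=110) cum 385  ← median
  x=9 (T, w=300) cum 685
  x=10 (Q, w=30) cum 715
  x=10 (U, w=50) cum 765
⇒ x* = 9
y-coordinate, sorted with cumulative weight:
  y=0 (R, w=225) cum 225
  y=2 (Q, w=30) cum 255
  y=2 (S, w=110) cum 365
  y=8 (T, w=300) cum 665  ← median
  y=9 (U, w=50) cum 715
  y=10 (P, w=50) cum 765
⇒ y* = 8

(9, 8)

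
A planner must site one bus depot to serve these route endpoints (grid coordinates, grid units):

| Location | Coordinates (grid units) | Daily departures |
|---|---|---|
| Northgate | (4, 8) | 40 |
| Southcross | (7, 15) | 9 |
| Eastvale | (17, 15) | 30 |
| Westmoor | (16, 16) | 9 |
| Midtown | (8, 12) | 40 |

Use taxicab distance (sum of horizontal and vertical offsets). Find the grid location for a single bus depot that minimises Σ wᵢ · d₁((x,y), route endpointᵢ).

Manhattan distance separates: Σwᵢ(|x−xᵢ|+|y−yᵢ|) = Σwᵢ|x−xᵢ| + Σwᵢ|y−yᵢ|, so x and y are optimised independently as 1-D weighted medians.
Total weight W = 128; half = 64.
x-coordinate, sorted with cumulative weight:
  x=4 (Northgate, w=40) cum 40
  x=7 (Southcross, w=9) cum 49
  x=8 (Midtown, w=40) cum 89  ← median
  x=16 (Westmoor, w=9) cum 98
  x=17 (Eastvale, w=30) cum 128
⇒ x* = 8
y-coordinate, sorted with cumulative weight:
  y=8 (Northgate, w=40) cum 40
  y=12 (Midtown, w=40) cum 80  ← median
  y=15 (Southcross, w=9) cum 89
  y=15 (Eastvale, w=30) cum 119
  y=16 (Westmoor, w=9) cum 128
⇒ y* = 12

(8, 12)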